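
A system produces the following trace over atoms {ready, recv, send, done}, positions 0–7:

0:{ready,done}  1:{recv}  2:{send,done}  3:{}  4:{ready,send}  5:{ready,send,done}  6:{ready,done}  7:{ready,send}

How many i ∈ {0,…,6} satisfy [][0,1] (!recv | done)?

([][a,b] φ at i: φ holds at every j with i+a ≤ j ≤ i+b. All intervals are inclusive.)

5

Evaluate at each i in [0,6]:
  i=0: ✗ (fails at j=1)
  i=1: ✗ (fails at j=1)
  i=2: ✓ (all of [2,3])
  i=3: ✓ (all of [3,4])
  i=4: ✓ (all of [4,5])
  i=5: ✓ (all of [5,6])
  i=6: ✓ (all of [6,7])
Positions where it holds: {2, 3, 4, 5, 6} → 5.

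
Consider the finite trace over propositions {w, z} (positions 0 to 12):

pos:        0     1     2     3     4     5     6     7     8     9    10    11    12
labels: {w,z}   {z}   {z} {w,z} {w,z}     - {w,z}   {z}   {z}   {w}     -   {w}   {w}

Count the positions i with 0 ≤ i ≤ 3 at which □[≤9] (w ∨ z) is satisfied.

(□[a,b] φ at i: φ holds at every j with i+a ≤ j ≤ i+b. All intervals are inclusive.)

0

Evaluate at each i in [0,3]:
  i=0: ✗ (fails at j=5)
  i=1: ✗ (fails at j=5)
  i=2: ✗ (fails at j=5)
  i=3: ✗ (fails at j=5)
Positions where it holds: {} → 0.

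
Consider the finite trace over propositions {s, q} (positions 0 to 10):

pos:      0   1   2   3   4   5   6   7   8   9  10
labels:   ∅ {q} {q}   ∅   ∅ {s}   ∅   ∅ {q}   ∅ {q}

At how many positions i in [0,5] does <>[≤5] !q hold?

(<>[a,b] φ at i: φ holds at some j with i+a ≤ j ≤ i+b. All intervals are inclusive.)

Evaluate at each i in [0,5]:
  i=0: ✓ (witness j=0)
  i=1: ✓ (witness j=3)
  i=2: ✓ (witness j=3)
  i=3: ✓ (witness j=3)
  i=4: ✓ (witness j=4)
  i=5: ✓ (witness j=5)
Positions where it holds: {0, 1, 2, 3, 4, 5} → 6.

6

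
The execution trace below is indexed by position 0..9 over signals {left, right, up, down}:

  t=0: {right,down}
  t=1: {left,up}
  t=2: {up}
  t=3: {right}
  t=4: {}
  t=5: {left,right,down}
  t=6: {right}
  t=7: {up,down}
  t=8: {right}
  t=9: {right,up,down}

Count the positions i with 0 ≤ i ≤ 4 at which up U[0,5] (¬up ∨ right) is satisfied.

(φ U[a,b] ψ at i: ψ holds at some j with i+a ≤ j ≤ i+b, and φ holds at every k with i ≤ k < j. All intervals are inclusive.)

Evaluate at each i in [0,4]:
  i=0: ✓ (rhs at j=0)
  i=1: ✓ (rhs at j=3; lhs holds on [1,2])
  i=2: ✓ (rhs at j=3; lhs holds on [2,2])
  i=3: ✓ (rhs at j=3)
  i=4: ✓ (rhs at j=4)
Positions where it holds: {0, 1, 2, 3, 4} → 5.

5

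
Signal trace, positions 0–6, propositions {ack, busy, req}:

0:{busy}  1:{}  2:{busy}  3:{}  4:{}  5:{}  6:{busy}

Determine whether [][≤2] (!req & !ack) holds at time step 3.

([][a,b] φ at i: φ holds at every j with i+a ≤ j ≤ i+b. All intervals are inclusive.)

Holds

Check (!req & !ack) at every j in [3,5]:
  j=3: true
  j=4: true
  j=5: true
All positions satisfy it → formula holds.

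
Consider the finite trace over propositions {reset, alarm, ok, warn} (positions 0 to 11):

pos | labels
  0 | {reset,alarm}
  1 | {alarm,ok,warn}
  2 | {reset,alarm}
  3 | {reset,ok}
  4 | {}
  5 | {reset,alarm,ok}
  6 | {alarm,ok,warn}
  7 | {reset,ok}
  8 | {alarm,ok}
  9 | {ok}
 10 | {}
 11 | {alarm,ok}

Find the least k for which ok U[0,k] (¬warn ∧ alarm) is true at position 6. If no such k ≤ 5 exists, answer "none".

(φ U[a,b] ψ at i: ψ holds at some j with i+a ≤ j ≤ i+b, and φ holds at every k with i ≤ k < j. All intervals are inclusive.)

2

Need earliest j ≥ 6 with (¬warn ∧ alarm), and ok at every k in [6,j-1].
  j=6: rhs fails.
  j=7: rhs fails.
  j=8: rhs holds; lhs holds on [6,7]. k = 2.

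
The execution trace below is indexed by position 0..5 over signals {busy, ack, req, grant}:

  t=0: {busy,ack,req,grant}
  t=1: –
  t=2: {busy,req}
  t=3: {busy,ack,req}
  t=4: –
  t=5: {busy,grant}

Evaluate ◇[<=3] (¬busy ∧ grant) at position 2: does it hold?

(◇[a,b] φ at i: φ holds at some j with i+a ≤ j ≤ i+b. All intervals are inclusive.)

Check (¬busy ∧ grant) at each j in [2,5]:
  j=2: false
  j=3: false
  j=4: false
  j=5: false
No position in the window satisfies it → formula fails.

False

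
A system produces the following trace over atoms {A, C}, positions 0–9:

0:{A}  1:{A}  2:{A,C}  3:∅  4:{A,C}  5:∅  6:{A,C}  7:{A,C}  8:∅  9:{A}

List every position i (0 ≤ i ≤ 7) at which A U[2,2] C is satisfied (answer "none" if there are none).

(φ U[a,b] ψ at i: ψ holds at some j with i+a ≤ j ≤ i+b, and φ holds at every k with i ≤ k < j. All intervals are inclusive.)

Evaluate at each i in [0,7]:
  i=0: ✓ (rhs at j=2; lhs holds on [0,1])
  i=1: ✗ (no rhs in [3,3])
  i=2: ✗ (lhs fails at k=3 before rhs at j=4)
  i=3: ✗ (no rhs in [5,5])
  i=4: ✗ (lhs fails at k=5 before rhs at j=6)
  i=5: ✗ (lhs fails at k=5 before rhs at j=7)
  i=6: ✗ (no rhs in [8,8])
  i=7: ✗ (no rhs in [9,9])

0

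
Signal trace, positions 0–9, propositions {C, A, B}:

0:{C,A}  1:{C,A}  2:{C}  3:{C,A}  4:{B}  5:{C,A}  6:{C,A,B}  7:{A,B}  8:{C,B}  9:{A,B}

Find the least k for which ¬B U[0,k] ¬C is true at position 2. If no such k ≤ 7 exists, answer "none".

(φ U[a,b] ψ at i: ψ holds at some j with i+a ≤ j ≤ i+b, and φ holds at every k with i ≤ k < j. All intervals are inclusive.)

Need earliest j ≥ 2 with ¬C, and ¬B at every k in [2,j-1].
  j=2: rhs fails.
  j=3: rhs fails.
  j=4: rhs holds; lhs holds on [2,3]. k = 2.

2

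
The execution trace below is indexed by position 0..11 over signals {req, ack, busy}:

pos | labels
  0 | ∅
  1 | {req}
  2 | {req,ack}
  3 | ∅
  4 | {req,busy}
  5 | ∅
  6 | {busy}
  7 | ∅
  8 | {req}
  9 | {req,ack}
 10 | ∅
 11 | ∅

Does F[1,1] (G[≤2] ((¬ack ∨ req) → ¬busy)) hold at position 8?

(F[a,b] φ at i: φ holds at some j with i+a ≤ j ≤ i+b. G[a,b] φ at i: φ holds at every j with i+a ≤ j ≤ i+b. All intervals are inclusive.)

Check G[≤2] ((¬ack ∨ req) → ¬busy) at each j in [9,9]:
  j=9: holds on [9,11]
Found at j=9 → formula holds.

Holds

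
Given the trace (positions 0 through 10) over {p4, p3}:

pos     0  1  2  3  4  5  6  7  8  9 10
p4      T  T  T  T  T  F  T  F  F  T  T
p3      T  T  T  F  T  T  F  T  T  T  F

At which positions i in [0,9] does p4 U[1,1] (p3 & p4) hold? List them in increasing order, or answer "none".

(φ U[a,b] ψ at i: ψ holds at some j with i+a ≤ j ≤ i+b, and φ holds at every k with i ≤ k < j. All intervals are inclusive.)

Evaluate at each i in [0,9]:
  i=0: ✓ (rhs at j=1; lhs holds on [0,0])
  i=1: ✓ (rhs at j=2; lhs holds on [1,1])
  i=2: ✗ (no rhs in [3,3])
  i=3: ✓ (rhs at j=4; lhs holds on [3,3])
  i=4: ✗ (no rhs in [5,5])
  i=5: ✗ (no rhs in [6,6])
  i=6: ✗ (no rhs in [7,7])
  i=7: ✗ (no rhs in [8,8])
  i=8: ✗ (lhs fails at k=8 before rhs at j=9)
  i=9: ✗ (no rhs in [10,10])

0, 1, 3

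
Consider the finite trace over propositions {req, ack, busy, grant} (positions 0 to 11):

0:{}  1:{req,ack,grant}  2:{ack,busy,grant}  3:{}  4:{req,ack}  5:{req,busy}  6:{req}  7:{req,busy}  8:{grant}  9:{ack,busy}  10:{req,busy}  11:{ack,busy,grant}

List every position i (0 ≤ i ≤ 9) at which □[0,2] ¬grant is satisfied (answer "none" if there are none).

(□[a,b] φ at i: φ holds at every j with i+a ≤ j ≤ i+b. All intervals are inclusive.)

Evaluate at each i in [0,9]:
  i=0: ✗ (fails at j=1)
  i=1: ✗ (fails at j=1)
  i=2: ✗ (fails at j=2)
  i=3: ✓ (all of [3,5])
  i=4: ✓ (all of [4,6])
  i=5: ✓ (all of [5,7])
  i=6: ✗ (fails at j=8)
  i=7: ✗ (fails at j=8)
  i=8: ✗ (fails at j=8)
  i=9: ✗ (fails at j=11)

3, 4, 5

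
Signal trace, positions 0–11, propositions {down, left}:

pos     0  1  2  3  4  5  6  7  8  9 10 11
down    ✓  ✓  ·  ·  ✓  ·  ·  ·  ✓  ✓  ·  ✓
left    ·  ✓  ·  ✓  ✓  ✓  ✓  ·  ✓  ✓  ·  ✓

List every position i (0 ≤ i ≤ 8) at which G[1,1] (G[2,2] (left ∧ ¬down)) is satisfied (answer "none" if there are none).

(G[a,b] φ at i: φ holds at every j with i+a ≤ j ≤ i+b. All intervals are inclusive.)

0, 2, 3

Evaluate at each i in [0,8]:
  i=0: ✓ (all of [1,1])
  i=1: ✗ (fails at j=2)
  i=2: ✓ (all of [3,3])
  i=3: ✓ (all of [4,4])
  i=4: ✗ (fails at j=5)
  i=5: ✗ (fails at j=6)
  i=6: ✗ (fails at j=7)
  i=7: ✗ (fails at j=8)
  i=8: ✗ (fails at j=9)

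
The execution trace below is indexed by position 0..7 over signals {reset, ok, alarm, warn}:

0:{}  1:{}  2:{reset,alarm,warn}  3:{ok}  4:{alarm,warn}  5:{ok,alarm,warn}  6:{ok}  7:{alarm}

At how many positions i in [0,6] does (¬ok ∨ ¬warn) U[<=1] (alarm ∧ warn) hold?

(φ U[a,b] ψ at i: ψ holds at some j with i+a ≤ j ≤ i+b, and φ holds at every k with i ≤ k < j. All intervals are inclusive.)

Evaluate at each i in [0,6]:
  i=0: ✗ (no rhs in [0,1])
  i=1: ✓ (rhs at j=2; lhs holds on [1,1])
  i=2: ✓ (rhs at j=2)
  i=3: ✓ (rhs at j=4; lhs holds on [3,3])
  i=4: ✓ (rhs at j=4)
  i=5: ✓ (rhs at j=5)
  i=6: ✗ (no rhs in [6,7])
Positions where it holds: {1, 2, 3, 4, 5} → 5.

5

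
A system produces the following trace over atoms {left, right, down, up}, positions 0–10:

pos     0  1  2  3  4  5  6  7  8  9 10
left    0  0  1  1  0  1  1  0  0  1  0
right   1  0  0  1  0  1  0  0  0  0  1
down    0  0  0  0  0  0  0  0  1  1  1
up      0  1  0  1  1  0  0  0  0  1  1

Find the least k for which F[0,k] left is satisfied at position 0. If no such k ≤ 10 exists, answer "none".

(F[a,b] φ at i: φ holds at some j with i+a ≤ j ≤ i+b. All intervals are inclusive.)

Scan j = 0,1,… for left:
  j=0: fails
  j=1: fails
  j=2: holds
First hit at j=2, so smallest k = 2-0 = 2.

2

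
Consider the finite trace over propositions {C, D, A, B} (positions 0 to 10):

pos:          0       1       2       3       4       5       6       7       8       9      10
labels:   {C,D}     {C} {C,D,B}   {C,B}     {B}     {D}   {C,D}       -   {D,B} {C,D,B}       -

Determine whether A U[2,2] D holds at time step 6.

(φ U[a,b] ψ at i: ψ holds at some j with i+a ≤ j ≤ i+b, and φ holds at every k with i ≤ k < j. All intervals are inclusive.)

Need some j in [8,8] with D, and A at every k in [6,j-1].
  j=8: D holds, but A fails at k=6 → not this j.
No j in the window works → until fails.

Does not hold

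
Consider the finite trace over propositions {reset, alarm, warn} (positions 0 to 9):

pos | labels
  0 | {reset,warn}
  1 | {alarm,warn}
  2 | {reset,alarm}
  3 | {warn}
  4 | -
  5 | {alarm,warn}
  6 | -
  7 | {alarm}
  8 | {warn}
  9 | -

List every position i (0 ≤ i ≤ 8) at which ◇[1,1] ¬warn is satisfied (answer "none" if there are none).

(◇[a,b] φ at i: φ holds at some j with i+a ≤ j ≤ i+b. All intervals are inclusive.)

1, 3, 5, 6, 8

Evaluate at each i in [0,8]:
  i=0: ✗ (none in [1,1])
  i=1: ✓ (witness j=2)
  i=2: ✗ (none in [3,3])
  i=3: ✓ (witness j=4)
  i=4: ✗ (none in [5,5])
  i=5: ✓ (witness j=6)
  i=6: ✓ (witness j=7)
  i=7: ✗ (none in [8,8])
  i=8: ✓ (witness j=9)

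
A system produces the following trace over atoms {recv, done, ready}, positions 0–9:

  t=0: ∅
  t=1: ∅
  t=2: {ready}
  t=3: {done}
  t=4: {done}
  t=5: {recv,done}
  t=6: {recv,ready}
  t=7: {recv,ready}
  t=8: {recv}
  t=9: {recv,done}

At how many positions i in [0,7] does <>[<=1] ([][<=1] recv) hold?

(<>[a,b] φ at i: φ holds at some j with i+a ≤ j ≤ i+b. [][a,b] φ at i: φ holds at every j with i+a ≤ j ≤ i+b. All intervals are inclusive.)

4

Evaluate at each i in [0,7]:
  i=0: ✗ (none in [0,1])
  i=1: ✗ (none in [1,2])
  i=2: ✗ (none in [2,3])
  i=3: ✗ (none in [3,4])
  i=4: ✓ (witness j=5)
  i=5: ✓ (witness j=5)
  i=6: ✓ (witness j=6)
  i=7: ✓ (witness j=7)
Positions where it holds: {4, 5, 6, 7} → 4.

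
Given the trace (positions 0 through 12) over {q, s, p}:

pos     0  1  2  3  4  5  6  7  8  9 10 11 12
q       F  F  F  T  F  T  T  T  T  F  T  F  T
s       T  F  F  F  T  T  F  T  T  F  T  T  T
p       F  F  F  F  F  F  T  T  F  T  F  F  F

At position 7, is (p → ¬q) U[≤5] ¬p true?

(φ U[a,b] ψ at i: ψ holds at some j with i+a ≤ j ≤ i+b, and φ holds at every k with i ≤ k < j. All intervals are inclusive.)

No

Need some j in [7,12] with ¬p, and (p → ¬q) at every k in [7,j-1].
  j=7: ¬p false.
  j=8: ¬p holds, but (p → ¬q) fails at k=7 → not this j.
  j=9: ¬p false.
  j=10: ¬p holds, but (p → ¬q) fails at k=7 → not this j.
  j=11: ¬p holds, but (p → ¬q) fails at k=7 → not this j.
  j=12: ¬p holds, but (p → ¬q) fails at k=7 → not this j.
No j in the window works → until fails.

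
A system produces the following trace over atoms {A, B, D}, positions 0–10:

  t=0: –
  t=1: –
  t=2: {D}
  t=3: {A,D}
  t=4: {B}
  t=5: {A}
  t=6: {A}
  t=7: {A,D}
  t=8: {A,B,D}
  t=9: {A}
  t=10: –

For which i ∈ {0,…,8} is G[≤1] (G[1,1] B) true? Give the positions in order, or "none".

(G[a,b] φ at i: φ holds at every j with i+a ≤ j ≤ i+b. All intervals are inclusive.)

none

Evaluate at each i in [0,8]:
  i=0: ✗ (fails at j=0)
  i=1: ✗ (fails at j=1)
  i=2: ✗ (fails at j=2)
  i=3: ✗ (fails at j=4)
  i=4: ✗ (fails at j=4)
  i=5: ✗ (fails at j=5)
  i=6: ✗ (fails at j=6)
  i=7: ✗ (fails at j=8)
  i=8: ✗ (fails at j=8)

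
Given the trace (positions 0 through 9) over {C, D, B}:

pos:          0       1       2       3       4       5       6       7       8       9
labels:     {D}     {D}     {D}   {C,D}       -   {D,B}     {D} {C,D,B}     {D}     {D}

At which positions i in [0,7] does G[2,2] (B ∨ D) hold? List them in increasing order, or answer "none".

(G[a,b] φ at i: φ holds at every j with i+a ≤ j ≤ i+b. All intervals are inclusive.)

0, 1, 3, 4, 5, 6, 7

Evaluate at each i in [0,7]:
  i=0: ✓ (all of [2,2])
  i=1: ✓ (all of [3,3])
  i=2: ✗ (fails at j=4)
  i=3: ✓ (all of [5,5])
  i=4: ✓ (all of [6,6])
  i=5: ✓ (all of [7,7])
  i=6: ✓ (all of [8,8])
  i=7: ✓ (all of [9,9])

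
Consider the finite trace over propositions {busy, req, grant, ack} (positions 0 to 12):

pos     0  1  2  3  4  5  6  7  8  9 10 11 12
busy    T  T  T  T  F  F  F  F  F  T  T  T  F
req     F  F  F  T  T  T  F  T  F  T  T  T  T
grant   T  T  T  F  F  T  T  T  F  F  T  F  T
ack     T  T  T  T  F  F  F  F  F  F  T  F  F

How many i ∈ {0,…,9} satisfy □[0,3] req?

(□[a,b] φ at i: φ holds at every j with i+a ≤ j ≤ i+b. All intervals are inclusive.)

1

Evaluate at each i in [0,9]:
  i=0: ✗ (fails at j=0)
  i=1: ✗ (fails at j=1)
  i=2: ✗ (fails at j=2)
  i=3: ✗ (fails at j=6)
  i=4: ✗ (fails at j=6)
  i=5: ✗ (fails at j=6)
  i=6: ✗ (fails at j=6)
  i=7: ✗ (fails at j=8)
  i=8: ✗ (fails at j=8)
  i=9: ✓ (all of [9,12])
Positions where it holds: {9} → 1.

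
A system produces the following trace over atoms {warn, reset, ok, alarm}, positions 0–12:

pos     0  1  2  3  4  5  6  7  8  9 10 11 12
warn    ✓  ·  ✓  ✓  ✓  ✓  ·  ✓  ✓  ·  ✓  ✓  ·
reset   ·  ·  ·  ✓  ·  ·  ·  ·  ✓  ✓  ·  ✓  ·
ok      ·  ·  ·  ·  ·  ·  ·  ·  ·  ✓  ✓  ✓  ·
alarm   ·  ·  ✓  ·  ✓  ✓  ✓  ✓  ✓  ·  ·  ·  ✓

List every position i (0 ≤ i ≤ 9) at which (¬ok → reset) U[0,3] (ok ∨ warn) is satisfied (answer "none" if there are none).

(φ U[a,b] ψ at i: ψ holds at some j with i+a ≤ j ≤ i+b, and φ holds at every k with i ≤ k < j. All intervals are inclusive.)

Evaluate at each i in [0,9]:
  i=0: ✓ (rhs at j=0)
  i=1: ✗ (lhs fails at k=1 before rhs at j=2)
  i=2: ✓ (rhs at j=2)
  i=3: ✓ (rhs at j=3)
  i=4: ✓ (rhs at j=4)
  i=5: ✓ (rhs at j=5)
  i=6: ✗ (lhs fails at k=6 before rhs at j=7)
  i=7: ✓ (rhs at j=7)
  i=8: ✓ (rhs at j=8)
  i=9: ✓ (rhs at j=9)

0, 2, 3, 4, 5, 7, 8, 9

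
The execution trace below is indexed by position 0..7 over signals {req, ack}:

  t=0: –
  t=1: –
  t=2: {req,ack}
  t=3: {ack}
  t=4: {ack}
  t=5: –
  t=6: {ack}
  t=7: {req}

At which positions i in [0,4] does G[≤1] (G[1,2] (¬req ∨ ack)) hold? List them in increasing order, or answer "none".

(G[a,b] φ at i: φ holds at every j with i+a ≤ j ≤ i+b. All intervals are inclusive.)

0, 1, 2, 3

Evaluate at each i in [0,4]:
  i=0: ✓ (all of [0,1])
  i=1: ✓ (all of [1,2])
  i=2: ✓ (all of [2,3])
  i=3: ✓ (all of [3,4])
  i=4: ✗ (fails at j=5)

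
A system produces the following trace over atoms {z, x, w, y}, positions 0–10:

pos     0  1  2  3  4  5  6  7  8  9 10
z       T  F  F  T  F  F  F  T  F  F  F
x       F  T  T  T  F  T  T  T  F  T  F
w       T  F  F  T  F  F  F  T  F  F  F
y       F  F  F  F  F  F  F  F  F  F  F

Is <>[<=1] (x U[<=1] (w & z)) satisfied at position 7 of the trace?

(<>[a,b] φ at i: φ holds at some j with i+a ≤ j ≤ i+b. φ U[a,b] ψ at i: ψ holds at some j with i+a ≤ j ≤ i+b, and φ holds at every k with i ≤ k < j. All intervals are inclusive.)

Check (x U[<=1] (w & z)) at each j in [7,8]:
  j=7: holds
  j=8: fails
Found at j=7 → formula holds.

Holds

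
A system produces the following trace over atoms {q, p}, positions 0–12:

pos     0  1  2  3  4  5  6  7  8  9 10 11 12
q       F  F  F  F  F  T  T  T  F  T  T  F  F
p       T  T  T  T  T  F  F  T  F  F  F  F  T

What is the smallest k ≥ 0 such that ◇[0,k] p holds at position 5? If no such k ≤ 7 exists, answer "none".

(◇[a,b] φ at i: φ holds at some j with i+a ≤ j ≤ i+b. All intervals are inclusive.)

2

Scan j = 5,6,… for p:
  j=5: fails
  j=6: fails
  j=7: holds
First hit at j=7, so smallest k = 7-5 = 2.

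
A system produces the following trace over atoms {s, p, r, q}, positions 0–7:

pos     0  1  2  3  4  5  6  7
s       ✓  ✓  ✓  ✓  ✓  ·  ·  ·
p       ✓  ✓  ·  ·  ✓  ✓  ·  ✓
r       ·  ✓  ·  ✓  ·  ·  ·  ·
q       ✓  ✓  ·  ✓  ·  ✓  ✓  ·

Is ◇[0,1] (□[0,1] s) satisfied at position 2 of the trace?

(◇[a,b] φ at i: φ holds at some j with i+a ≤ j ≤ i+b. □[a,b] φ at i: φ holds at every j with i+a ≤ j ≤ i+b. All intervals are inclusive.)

Holds

Check □[0,1] s at each j in [2,3]:
  j=2: holds on [2,3]
  j=3: holds on [3,4]
Found at j=2 → formula holds.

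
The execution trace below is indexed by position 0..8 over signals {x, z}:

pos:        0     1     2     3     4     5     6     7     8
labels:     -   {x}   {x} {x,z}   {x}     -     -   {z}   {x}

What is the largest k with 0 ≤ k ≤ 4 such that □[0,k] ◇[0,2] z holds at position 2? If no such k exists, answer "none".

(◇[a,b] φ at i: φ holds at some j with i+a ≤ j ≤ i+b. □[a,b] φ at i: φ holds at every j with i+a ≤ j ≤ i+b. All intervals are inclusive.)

1

◇[0,2] z must hold from j=2 onward; find where it first fails.
  j=2: holds
  j=3: holds
  j=4: fails
Holds on [2,3], so largest k = 1.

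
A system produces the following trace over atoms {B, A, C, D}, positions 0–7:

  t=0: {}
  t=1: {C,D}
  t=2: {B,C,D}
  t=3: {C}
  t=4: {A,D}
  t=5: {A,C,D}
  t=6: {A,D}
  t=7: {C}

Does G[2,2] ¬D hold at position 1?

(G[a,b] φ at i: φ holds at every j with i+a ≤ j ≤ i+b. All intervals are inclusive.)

True

Check ¬D at every j in [3,3]:
  j=3: true
All positions satisfy it → formula holds.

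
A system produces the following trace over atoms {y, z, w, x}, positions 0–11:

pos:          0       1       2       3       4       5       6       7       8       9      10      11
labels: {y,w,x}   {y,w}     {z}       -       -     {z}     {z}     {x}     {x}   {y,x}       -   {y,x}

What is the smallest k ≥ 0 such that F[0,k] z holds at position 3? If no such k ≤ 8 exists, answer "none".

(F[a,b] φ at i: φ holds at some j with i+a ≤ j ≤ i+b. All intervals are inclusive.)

Scan j = 3,4,… for z:
  j=3: fails
  j=4: fails
  j=5: holds
First hit at j=5, so smallest k = 5-3 = 2.

2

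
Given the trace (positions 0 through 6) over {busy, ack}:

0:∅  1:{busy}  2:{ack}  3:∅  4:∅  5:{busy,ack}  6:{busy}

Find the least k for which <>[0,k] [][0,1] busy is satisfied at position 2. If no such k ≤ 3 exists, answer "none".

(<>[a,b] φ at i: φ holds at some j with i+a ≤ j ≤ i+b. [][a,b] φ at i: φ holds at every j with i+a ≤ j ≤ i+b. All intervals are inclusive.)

3

Scan j = 2,3,… for [][0,1] busy:
  j=2: fails
  j=3: fails
  j=4: fails
  j=5: holds
First hit at j=5, so smallest k = 5-2 = 3.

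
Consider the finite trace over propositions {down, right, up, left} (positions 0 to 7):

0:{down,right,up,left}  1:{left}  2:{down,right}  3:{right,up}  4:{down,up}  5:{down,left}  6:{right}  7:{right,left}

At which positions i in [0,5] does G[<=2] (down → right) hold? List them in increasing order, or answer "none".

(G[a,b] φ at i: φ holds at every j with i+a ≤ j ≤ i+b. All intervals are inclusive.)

0, 1

Evaluate at each i in [0,5]:
  i=0: ✓ (all of [0,2])
  i=1: ✓ (all of [1,3])
  i=2: ✗ (fails at j=4)
  i=3: ✗ (fails at j=4)
  i=4: ✗ (fails at j=4)
  i=5: ✗ (fails at j=5)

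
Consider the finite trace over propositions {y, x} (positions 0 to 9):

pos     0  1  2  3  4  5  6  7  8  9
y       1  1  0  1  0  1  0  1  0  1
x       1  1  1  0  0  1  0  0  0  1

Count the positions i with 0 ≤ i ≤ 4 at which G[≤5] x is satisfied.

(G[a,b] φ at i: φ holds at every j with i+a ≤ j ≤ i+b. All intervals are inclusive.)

0

Evaluate at each i in [0,4]:
  i=0: ✗ (fails at j=3)
  i=1: ✗ (fails at j=3)
  i=2: ✗ (fails at j=3)
  i=3: ✗ (fails at j=3)
  i=4: ✗ (fails at j=4)
Positions where it holds: {} → 0.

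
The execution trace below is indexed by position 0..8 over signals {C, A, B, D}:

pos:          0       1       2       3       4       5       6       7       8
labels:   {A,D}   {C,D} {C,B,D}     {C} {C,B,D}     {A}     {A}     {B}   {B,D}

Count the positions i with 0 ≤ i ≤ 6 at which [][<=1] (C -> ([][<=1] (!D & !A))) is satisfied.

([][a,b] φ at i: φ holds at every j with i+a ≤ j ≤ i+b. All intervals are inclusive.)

2

Evaluate at each i in [0,6]:
  i=0: ✗ (fails at j=1)
  i=1: ✗ (fails at j=1)
  i=2: ✗ (fails at j=2)
  i=3: ✗ (fails at j=3)
  i=4: ✗ (fails at j=4)
  i=5: ✓ (all of [5,6])
  i=6: ✓ (all of [6,7])
Positions where it holds: {5, 6} → 2.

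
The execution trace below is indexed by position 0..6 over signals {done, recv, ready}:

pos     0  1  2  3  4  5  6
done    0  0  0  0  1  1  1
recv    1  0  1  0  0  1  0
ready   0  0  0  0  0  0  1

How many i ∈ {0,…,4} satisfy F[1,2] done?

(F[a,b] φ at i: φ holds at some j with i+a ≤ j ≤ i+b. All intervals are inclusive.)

3

Evaluate at each i in [0,4]:
  i=0: ✗ (none in [1,2])
  i=1: ✗ (none in [2,3])
  i=2: ✓ (witness j=4)
  i=3: ✓ (witness j=4)
  i=4: ✓ (witness j=5)
Positions where it holds: {2, 3, 4} → 3.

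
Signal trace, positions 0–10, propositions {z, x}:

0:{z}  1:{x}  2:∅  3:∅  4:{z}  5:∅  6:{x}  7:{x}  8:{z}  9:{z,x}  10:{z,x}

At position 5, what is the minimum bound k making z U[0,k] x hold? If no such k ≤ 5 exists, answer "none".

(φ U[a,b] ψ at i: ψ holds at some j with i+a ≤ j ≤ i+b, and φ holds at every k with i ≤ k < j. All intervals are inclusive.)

none

Need earliest j ≥ 5 with x, and z at every k in [5,j-1].
  j=5: rhs fails.
  j=6: rhs holds but lhs fails at k=5.
  j=7: rhs holds but lhs fails at k=5.
  j=8: rhs fails.
  j=9: rhs holds but lhs fails at k=5.
  j=10: rhs holds but lhs fails at k=5.
No witness within the range → none.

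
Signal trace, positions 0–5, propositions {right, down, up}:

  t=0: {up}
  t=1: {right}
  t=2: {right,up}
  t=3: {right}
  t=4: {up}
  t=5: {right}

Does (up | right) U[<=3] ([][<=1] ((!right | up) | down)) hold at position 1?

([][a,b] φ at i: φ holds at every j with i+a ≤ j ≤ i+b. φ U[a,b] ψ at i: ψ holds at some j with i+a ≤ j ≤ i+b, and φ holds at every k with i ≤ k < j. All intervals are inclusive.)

No

Need some j in [1,4] with [][<=1] ((!right | up) | down), and (up | right) at every k in [1,j-1].
  j=1: [][<=1] ((!right | up) | down) — fails at 1.
  j=2: [][<=1] ((!right | up) | down) — fails at 3.
  j=3: [][<=1] ((!right | up) | down) — fails at 3.
  j=4: [][<=1] ((!right | up) | down) — fails at 5.
No j in the window works → until fails.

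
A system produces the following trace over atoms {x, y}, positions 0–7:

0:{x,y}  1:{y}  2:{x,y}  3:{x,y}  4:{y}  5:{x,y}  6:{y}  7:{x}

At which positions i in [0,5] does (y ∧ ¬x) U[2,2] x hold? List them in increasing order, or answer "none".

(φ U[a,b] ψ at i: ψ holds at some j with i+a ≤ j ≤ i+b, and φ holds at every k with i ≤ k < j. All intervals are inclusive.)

none

Evaluate at each i in [0,5]:
  i=0: ✗ (lhs fails at k=0 before rhs at j=2)
  i=1: ✗ (lhs fails at k=2 before rhs at j=3)
  i=2: ✗ (no rhs in [4,4])
  i=3: ✗ (lhs fails at k=3 before rhs at j=5)
  i=4: ✗ (no rhs in [6,6])
  i=5: ✗ (lhs fails at k=5 before rhs at j=7)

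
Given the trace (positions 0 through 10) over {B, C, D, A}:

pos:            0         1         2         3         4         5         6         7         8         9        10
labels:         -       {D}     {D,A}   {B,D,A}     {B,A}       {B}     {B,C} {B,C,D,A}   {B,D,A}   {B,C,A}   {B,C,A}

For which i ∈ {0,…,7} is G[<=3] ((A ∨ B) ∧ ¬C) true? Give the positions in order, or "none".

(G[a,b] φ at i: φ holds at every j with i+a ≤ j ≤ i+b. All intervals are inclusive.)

2

Evaluate at each i in [0,7]:
  i=0: ✗ (fails at j=0)
  i=1: ✗ (fails at j=1)
  i=2: ✓ (all of [2,5])
  i=3: ✗ (fails at j=6)
  i=4: ✗ (fails at j=6)
  i=5: ✗ (fails at j=6)
  i=6: ✗ (fails at j=6)
  i=7: ✗ (fails at j=7)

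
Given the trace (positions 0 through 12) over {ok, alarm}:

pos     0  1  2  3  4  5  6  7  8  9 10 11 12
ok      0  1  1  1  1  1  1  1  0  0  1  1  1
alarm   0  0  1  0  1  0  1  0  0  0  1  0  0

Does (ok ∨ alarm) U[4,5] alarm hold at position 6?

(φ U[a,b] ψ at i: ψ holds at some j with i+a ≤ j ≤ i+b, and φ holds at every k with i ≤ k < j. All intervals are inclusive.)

Need some j in [10,11] with alarm, and (ok ∨ alarm) at every k in [6,j-1].
  j=10: alarm holds, but (ok ∨ alarm) fails at k=8 → not this j.
  j=11: alarm false.
No j in the window works → until fails.

False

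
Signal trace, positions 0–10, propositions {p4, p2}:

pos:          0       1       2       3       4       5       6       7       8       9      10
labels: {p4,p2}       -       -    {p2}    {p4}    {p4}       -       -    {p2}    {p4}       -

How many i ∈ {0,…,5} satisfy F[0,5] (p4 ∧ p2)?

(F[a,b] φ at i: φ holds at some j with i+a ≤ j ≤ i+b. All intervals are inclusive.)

1

Evaluate at each i in [0,5]:
  i=0: ✓ (witness j=0)
  i=1: ✗ (none in [1,6])
  i=2: ✗ (none in [2,7])
  i=3: ✗ (none in [3,8])
  i=4: ✗ (none in [4,9])
  i=5: ✗ (none in [5,10])
Positions where it holds: {0} → 1.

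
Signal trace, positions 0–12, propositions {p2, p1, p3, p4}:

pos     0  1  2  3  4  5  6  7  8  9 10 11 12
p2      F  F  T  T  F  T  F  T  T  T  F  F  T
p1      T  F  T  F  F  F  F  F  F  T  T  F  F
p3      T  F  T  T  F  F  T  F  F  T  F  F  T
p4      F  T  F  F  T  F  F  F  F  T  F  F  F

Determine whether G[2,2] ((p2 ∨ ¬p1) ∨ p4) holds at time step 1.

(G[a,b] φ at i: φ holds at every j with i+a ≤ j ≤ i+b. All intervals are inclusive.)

Yes

Check ((p2 ∨ ¬p1) ∨ p4) at every j in [3,3]:
  j=3: true
All positions satisfy it → formula holds.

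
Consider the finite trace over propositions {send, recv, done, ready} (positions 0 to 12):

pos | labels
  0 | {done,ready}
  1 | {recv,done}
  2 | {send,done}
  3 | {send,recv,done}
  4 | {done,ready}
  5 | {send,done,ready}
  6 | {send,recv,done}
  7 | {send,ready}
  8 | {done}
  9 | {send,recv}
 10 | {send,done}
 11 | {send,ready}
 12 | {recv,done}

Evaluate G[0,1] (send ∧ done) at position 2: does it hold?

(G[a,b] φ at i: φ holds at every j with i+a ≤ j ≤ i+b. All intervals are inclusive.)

True

Check (send ∧ done) at every j in [2,3]:
  j=2: true
  j=3: true
All positions satisfy it → formula holds.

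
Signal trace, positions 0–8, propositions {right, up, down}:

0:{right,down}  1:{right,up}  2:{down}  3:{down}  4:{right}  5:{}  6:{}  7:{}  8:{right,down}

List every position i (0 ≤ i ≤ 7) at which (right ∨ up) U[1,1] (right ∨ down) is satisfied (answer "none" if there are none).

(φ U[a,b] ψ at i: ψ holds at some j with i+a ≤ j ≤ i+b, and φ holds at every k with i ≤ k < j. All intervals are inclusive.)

Evaluate at each i in [0,7]:
  i=0: ✓ (rhs at j=1; lhs holds on [0,0])
  i=1: ✓ (rhs at j=2; lhs holds on [1,1])
  i=2: ✗ (lhs fails at k=2 before rhs at j=3)
  i=3: ✗ (lhs fails at k=3 before rhs at j=4)
  i=4: ✗ (no rhs in [5,5])
  i=5: ✗ (no rhs in [6,6])
  i=6: ✗ (no rhs in [7,7])
  i=7: ✗ (lhs fails at k=7 before rhs at j=8)

0, 1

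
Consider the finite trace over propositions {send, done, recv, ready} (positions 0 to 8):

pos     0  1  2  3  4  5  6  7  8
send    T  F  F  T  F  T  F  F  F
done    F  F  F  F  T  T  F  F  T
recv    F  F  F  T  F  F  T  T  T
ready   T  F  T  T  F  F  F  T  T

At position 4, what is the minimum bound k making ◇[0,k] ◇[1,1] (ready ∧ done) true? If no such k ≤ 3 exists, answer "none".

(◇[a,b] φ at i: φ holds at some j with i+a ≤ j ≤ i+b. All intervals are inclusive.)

3

Scan j = 4,5,… for ◇[1,1] (ready ∧ done):
  j=4: fails
  j=5: fails
  j=6: fails
  j=7: holds
First hit at j=7, so smallest k = 7-4 = 3.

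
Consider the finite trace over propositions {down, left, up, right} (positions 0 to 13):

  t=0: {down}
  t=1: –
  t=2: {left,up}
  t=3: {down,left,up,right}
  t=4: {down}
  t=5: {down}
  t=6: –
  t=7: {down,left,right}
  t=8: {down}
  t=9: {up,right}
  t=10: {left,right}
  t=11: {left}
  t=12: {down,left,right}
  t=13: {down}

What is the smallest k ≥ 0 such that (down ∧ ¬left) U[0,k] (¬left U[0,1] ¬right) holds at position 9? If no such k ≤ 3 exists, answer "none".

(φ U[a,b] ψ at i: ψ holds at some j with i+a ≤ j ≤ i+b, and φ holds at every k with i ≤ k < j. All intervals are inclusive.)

none

Need earliest j ≥ 9 with (¬left U[0,1] ¬right), and (down ∧ ¬left) at every k in [9,j-1].
  j=9: rhs fails.
  j=10: rhs fails.
  j=11: rhs holds but lhs fails at k=9.
  j=12: rhs fails.
No witness within the range → none.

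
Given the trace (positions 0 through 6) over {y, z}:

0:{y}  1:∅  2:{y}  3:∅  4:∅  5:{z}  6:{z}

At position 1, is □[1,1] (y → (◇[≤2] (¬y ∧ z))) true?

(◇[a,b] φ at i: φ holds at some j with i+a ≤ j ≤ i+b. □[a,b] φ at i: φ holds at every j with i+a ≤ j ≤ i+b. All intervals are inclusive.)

Check (y → (◇[≤2] (¬y ∧ z))) at every j in [2,2]:
  j=2: antecedent true; consequent fails (none in [2,4]) → ✗
Fails at j=2 → formula fails.

No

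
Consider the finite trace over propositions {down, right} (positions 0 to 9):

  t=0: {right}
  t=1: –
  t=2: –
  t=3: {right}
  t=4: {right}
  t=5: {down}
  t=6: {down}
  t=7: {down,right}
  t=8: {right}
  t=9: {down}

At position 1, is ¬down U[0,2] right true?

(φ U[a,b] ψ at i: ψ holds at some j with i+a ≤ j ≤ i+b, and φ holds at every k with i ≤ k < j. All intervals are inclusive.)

Need some j in [1,3] with right, and ¬down at every k in [1,j-1].
  j=1: right false.
  j=2: right false.
  j=3: right holds; ¬down holds at every k in [1,2] → satisfied.

Holds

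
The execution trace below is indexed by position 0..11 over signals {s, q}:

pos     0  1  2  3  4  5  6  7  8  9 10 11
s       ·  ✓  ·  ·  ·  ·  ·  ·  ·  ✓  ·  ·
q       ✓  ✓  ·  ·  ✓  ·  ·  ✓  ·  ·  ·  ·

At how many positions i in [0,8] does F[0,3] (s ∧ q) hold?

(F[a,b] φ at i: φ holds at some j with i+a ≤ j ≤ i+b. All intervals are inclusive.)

2

Evaluate at each i in [0,8]:
  i=0: ✓ (witness j=1)
  i=1: ✓ (witness j=1)
  i=2: ✗ (none in [2,5])
  i=3: ✗ (none in [3,6])
  i=4: ✗ (none in [4,7])
  i=5: ✗ (none in [5,8])
  i=6: ✗ (none in [6,9])
  i=7: ✗ (none in [7,10])
  i=8: ✗ (none in [8,11])
Positions where it holds: {0, 1} → 2.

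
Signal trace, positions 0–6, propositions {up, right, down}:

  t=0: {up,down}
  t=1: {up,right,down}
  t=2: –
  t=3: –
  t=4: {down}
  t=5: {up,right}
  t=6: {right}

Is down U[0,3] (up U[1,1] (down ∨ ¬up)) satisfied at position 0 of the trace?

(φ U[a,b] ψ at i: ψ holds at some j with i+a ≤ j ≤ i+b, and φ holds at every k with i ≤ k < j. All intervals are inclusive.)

Yes

Need some j in [0,3] with (up U[1,1] (down ∨ ¬up)), and down at every k in [0,j-1].
  j=0: (up U[1,1] (down ∨ ¬up)) holds; no prefix to check → satisfied.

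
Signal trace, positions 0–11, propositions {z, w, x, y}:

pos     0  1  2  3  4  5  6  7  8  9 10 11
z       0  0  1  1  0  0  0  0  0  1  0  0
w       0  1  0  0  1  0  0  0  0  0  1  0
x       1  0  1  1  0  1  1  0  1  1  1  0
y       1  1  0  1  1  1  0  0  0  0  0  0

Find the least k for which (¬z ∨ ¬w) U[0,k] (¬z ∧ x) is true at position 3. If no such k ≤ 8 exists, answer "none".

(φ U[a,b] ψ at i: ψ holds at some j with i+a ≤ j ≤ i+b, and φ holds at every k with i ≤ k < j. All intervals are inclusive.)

Need earliest j ≥ 3 with (¬z ∧ x), and (¬z ∨ ¬w) at every k in [3,j-1].
  j=3: rhs fails.
  j=4: rhs fails.
  j=5: rhs holds; lhs holds on [3,4]. k = 2.

2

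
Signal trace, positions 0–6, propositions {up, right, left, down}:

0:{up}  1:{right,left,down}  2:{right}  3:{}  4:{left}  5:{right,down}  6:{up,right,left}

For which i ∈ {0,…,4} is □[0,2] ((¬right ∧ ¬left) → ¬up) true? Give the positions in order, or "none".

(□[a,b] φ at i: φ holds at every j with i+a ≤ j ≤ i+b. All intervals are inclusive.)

Evaluate at each i in [0,4]:
  i=0: ✗ (fails at j=0)
  i=1: ✓ (all of [1,3])
  i=2: ✓ (all of [2,4])
  i=3: ✓ (all of [3,5])
  i=4: ✓ (all of [4,6])

1, 2, 3, 4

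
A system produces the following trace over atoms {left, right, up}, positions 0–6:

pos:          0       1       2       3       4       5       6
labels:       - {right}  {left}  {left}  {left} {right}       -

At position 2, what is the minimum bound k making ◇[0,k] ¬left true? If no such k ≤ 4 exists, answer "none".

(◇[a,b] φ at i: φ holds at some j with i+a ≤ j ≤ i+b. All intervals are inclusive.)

Scan j = 2,3,… for ¬left:
  j=2: fails
  j=3: fails
  j=4: fails
  j=5: holds
First hit at j=5, so smallest k = 5-2 = 3.

3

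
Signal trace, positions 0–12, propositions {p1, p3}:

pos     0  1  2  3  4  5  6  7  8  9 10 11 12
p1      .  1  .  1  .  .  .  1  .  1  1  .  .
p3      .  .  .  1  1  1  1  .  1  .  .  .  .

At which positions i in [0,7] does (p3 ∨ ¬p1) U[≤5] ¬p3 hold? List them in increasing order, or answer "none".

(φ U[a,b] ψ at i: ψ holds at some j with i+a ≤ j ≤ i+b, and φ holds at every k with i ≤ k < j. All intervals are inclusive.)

Evaluate at each i in [0,7]:
  i=0: ✓ (rhs at j=0)
  i=1: ✓ (rhs at j=1)
  i=2: ✓ (rhs at j=2)
  i=3: ✓ (rhs at j=7; lhs holds on [3,6])
  i=4: ✓ (rhs at j=7; lhs holds on [4,6])
  i=5: ✓ (rhs at j=7; lhs holds on [5,6])
  i=6: ✓ (rhs at j=7; lhs holds on [6,6])
  i=7: ✓ (rhs at j=7)

0, 1, 2, 3, 4, 5, 6, 7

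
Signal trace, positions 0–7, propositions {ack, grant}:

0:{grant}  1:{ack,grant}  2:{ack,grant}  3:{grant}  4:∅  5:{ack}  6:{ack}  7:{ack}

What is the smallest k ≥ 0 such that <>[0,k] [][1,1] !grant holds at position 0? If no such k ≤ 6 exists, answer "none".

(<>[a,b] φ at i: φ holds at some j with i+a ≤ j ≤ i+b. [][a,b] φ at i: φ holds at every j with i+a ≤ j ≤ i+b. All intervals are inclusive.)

Scan j = 0,1,… for [][1,1] !grant:
  j=0: fails
  j=1: fails
  j=2: fails
  j=3: holds
First hit at j=3, so smallest k = 3-0 = 3.

3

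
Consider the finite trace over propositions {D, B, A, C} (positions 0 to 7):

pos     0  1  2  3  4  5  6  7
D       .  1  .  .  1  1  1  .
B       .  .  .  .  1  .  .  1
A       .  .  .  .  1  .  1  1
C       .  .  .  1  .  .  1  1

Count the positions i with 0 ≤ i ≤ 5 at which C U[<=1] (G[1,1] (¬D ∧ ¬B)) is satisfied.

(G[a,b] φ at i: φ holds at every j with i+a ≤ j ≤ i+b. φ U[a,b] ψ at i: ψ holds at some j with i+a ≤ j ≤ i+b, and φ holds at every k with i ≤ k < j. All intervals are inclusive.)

2

Evaluate at each i in [0,5]:
  i=0: ✗ (lhs fails at k=0 before rhs at j=1)
  i=1: ✓ (rhs at j=1)
  i=2: ✓ (rhs at j=2)
  i=3: ✗ (no rhs in [3,4])
  i=4: ✗ (no rhs in [4,5])
  i=5: ✗ (no rhs in [5,6])
Positions where it holds: {1, 2} → 2.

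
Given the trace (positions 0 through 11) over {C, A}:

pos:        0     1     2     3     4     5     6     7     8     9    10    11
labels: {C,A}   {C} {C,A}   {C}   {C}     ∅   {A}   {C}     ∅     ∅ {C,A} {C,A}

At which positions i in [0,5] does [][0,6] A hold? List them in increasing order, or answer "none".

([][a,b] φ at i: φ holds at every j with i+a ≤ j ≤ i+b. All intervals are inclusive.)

none

Evaluate at each i in [0,5]:
  i=0: ✗ (fails at j=1)
  i=1: ✗ (fails at j=1)
  i=2: ✗ (fails at j=3)
  i=3: ✗ (fails at j=3)
  i=4: ✗ (fails at j=4)
  i=5: ✗ (fails at j=5)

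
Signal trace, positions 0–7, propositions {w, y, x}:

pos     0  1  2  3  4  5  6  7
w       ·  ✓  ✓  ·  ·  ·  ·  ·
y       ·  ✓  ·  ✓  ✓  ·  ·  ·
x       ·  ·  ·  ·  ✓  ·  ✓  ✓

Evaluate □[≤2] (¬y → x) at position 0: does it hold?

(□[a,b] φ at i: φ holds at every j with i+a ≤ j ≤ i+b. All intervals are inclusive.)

False

Check (¬y → x) at every j in [0,2]:
  j=0: antecedent true; consequent false → ✗
  j=1: antecedent false → ✓
  j=2: antecedent true; consequent false → ✗
Fails at j=0 → formula fails.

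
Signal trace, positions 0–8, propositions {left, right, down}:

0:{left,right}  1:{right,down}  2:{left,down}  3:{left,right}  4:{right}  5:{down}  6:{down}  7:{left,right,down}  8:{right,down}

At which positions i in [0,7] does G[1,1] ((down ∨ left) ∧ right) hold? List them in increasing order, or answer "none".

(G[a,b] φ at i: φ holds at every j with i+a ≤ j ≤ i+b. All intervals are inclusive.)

0, 2, 6, 7

Evaluate at each i in [0,7]:
  i=0: ✓ (all of [1,1])
  i=1: ✗ (fails at j=2)
  i=2: ✓ (all of [3,3])
  i=3: ✗ (fails at j=4)
  i=4: ✗ (fails at j=5)
  i=5: ✗ (fails at j=6)
  i=6: ✓ (all of [7,7])
  i=7: ✓ (all of [8,8])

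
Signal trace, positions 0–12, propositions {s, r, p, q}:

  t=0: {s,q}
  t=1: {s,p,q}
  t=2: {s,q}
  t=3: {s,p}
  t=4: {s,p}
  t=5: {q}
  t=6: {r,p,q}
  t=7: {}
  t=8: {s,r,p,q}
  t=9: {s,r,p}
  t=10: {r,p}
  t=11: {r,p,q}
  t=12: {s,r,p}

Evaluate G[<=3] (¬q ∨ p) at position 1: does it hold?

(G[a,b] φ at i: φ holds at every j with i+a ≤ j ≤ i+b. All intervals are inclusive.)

Check (¬q ∨ p) at every j in [1,4]:
  j=1: true
  j=2: false
  j=3: true
  j=4: true
Fails at j=2 → formula fails.

Does not hold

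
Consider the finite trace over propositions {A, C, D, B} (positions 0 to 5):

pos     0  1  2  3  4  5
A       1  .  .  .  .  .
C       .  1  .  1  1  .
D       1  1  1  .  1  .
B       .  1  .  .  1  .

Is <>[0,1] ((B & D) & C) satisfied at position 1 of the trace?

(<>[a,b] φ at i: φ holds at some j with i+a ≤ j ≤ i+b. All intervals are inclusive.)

Check ((B & D) & C) at each j in [1,2]:
  j=1: true
  j=2: false
Found at j=1 → formula holds.

Holds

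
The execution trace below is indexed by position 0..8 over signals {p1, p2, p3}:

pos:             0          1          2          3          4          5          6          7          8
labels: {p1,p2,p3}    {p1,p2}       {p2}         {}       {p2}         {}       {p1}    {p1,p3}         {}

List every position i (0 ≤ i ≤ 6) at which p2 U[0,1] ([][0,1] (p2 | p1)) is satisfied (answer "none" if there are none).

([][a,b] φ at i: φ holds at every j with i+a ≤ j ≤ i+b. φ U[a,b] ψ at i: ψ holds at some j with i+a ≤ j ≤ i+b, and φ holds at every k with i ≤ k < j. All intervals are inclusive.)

Evaluate at each i in [0,6]:
  i=0: ✓ (rhs at j=0)
  i=1: ✓ (rhs at j=1)
  i=2: ✗ (no rhs in [2,3])
  i=3: ✗ (no rhs in [3,4])
  i=4: ✗ (no rhs in [4,5])
  i=5: ✗ (lhs fails at k=5 before rhs at j=6)
  i=6: ✓ (rhs at j=6)

0, 1, 6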